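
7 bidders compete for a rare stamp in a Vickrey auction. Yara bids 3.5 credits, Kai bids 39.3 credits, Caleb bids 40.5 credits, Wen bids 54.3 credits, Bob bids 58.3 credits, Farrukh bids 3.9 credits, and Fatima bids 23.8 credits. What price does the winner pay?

The winner pays 54.3 credits.

Ordered from highest: Bob 58.3 credits > Wen 54.3 credits > Caleb 40.5 credits > Kai 39.3 credits > Fatima 23.8 credits > Farrukh 3.9 credits > Yara 3.5 credits.
Bob has the highest bid, so Bob wins.
The second-highest bid is 54.3 credits, so that is what Bob pays.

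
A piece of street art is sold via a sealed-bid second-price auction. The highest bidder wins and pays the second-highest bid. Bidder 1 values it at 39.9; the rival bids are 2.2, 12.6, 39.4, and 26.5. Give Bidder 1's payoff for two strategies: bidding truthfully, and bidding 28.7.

(a) 0.5  (b) 0.0

The highest competing bid is 39.4.
Bidding truthfully at 39.9: Bidder 1 has the top bid, wins, and pays the second-highest bid 39.4. Payoff = 39.9 − 39.4 = 0.5.
Bidding 28.7: the top bid is 39.4 (a rival), so Bidder 1 loses. Payoff = 0.0.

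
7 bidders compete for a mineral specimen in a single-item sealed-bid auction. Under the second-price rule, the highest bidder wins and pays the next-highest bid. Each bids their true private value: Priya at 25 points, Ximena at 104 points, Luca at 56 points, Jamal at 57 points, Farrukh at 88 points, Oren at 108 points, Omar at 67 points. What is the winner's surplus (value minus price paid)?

Ordered from highest: Oren 108 points; Ximena 104 points; Farrukh 88 points; Omar 67 points; Jamal 57 points; Luca 56 points; Priya 25 points.
Oren wins with the top bid and pays the second-highest, 104 points.
Surplus = 108 points − 104 points = 4 points.

4 points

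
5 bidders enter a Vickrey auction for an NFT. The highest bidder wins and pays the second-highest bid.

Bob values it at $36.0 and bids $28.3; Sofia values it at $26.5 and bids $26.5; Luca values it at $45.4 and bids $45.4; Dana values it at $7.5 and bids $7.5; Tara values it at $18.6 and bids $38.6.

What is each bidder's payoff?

Bob $0.0, Sofia $0.0, Luca $6.8, Dana $0.0, Tara $0.0.

Bids in descending order: Luca $45.4 > Tara $38.6 > Bob $28.3 > Sofia $26.5 > Dana $7.5.
Luca has the top bid and wins; the price is the second-highest bid, $38.6.
Luca's payoff = $45.4 − $38.6 = $6.8. All other bidders lose, so their payoff is 0.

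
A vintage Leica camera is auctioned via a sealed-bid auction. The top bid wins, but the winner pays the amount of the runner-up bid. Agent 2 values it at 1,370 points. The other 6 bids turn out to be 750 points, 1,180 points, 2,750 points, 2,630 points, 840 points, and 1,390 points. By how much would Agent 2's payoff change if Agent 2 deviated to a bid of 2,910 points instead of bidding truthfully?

Change in payoff: -1,380 points.

The highest competing bid is 2,750 points.
Bidding truthfully at 1,370 points: the top bid is 2,750 points (a rival), so Agent 2 loses. Payoff = 0 points.
Bidding 2,910 points: Agent 2 has the top bid, wins, and pays the second-highest bid 2,750 points. Payoff = 1,370 points − 2,750 points = -1,380 points.
Change = -1,380 points − 0 points = -1,380 points.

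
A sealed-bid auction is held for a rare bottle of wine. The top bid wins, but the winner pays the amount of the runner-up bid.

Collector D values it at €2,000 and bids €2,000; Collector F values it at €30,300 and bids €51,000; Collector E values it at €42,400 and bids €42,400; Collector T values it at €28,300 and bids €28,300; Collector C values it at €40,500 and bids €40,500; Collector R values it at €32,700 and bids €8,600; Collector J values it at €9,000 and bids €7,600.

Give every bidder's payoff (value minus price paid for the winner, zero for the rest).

Sorted high to low: Collector F €51,000; Collector E €42,400; Collector C €40,500; Collector T €28,300; Collector R €8,600; Collector J €7,600; Collector D €2,000.
Collector F has the top bid and wins; the price is the second-highest bid, €42,400.
Collector F's payoff = €30,300 − €42,400 = -€12,100. All other bidders lose, so their payoff is 0.

Payoffs: Collector D €0, Collector F -€12,100, Collector E €0, Collector T €0, Collector C €0, Collector R €0, Collector J €0.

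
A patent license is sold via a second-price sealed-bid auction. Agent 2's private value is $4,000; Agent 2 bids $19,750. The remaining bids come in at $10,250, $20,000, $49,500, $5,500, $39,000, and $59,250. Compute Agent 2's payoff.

Payoff = $0.

Highest competing bid: $59,250.
Agent 2's bid $19,750 is not the highest, so Agent 2 loses, pays nothing, and earns zero payoff.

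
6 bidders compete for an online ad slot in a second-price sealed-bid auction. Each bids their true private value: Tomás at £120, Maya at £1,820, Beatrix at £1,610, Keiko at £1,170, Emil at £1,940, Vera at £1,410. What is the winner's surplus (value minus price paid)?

Ranking the bids: Emil £1,940 > Maya £1,820 > Beatrix £1,610 > Vera £1,410 > Keiko £1,170 > Tomás £120.
Emil wins with the top bid and pays the second-highest, £1,820.
Surplus = £1,940 − £1,820 = £120.

Winner's surplus: £120.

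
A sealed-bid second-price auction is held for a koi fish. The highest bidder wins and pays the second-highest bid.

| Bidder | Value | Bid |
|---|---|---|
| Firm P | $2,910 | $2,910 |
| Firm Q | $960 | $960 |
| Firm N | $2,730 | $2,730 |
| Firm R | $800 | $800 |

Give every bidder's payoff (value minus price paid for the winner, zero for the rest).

Ranking the bids: Firm P $2,910; Firm N $2,730; Firm Q $960; Firm R $800.
Firm P has the top bid and wins; the price is the second-highest bid, $2,730.
Firm P's payoff = $2,910 − $2,730 = $180. All other bidders lose, so their payoff is 0.

Firm P $180, Firm Q $0, Firm N $0, Firm R $0.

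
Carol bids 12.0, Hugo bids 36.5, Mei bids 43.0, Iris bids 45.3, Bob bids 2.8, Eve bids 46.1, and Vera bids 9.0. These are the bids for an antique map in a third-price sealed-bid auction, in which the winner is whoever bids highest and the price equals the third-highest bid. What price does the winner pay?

Bids in descending order: Eve 46.1 > Iris 45.3 > Mei 43.0 > Hugo 36.5 > Carol 12.0 > Vera 9.0 > Bob 2.8.
Eve is the highest bidder, so Eve wins.
Under the third-price rule, the price is the third-highest bid: 43.0.

The winner pays 43.0.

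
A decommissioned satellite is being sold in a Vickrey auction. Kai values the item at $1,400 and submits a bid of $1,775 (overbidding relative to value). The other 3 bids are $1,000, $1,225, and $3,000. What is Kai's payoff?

Highest competing bid: $3,000.
Kai's bid $1,775 is not the highest, so Kai loses, pays nothing, and earns zero payoff.

Kai's payoff: $0.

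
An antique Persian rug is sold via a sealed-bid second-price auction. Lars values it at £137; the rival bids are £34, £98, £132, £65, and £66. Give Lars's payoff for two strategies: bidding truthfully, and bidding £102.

The highest competing bid is £132.
Bidding truthfully at £137: Lars has the top bid, wins, and pays the second-highest bid £132. Payoff = £137 − £132 = £5.
Bidding £102: the top bid is £132 (a rival), so Lars loses. Payoff = £0.

Truthful: £5; alternative: £0.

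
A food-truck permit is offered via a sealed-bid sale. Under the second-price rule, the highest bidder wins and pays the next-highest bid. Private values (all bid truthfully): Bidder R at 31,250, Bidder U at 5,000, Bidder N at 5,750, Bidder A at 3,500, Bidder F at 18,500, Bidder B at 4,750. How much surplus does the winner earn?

Surplus = 12,750.

Bids in descending order: Bidder R 31,250, then Bidder F 18,500, then Bidder N 5,750, then Bidder U 5,000, then Bidder B 4,750, then Bidder A 3,500.
Bidder R wins with the top bid and pays the second-highest, 18,500.
Surplus = 31,250 − 18,500 = 12,750.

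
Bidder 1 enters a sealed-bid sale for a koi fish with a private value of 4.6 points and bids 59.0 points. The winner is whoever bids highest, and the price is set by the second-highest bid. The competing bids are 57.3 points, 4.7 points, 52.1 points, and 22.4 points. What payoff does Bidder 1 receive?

Highest competing bid: 57.3 points.
Bidder 1's bid 59.0 points is the highest overall, so Bidder 1 wins and pays the second-highest bid, 57.3 points.
Payoff = value − price = 4.6 points − 57.3 points = -52.7 points.
Overbidding won the item at a price above value — truthful bidding would have avoided this loss.

The bidder's payoff: -52.7 points.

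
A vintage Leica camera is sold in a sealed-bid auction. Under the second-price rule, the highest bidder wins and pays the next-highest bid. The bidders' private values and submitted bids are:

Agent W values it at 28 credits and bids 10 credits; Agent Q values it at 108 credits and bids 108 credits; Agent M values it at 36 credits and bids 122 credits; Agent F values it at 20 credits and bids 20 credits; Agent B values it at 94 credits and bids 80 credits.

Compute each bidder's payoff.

Sorted high to low: Agent M 122 credits > Agent Q 108 credits > Agent B 80 credits > Agent F 20 credits > Agent W 10 credits.
Agent M has the top bid and wins; the price is the second-highest bid, 108 credits.
Agent M's payoff = 36 credits − 108 credits = -72 credits. All other bidders lose, so their payoff is 0.

Agent W 0 credits, Agent Q 0 credits, Agent M -72 credits, Agent F 0 credits, Agent B 0 credits.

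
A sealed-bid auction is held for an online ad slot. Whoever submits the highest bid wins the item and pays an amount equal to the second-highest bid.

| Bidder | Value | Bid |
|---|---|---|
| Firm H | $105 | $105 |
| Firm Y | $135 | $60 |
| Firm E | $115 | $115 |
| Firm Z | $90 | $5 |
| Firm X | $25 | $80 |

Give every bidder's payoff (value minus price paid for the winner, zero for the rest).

Firm H $0, Firm Y $0, Firm E $10, Firm Z $0, Firm X $0.

Ordered from highest: Firm E $115 > Firm H $105 > Firm X $80 > Firm Y $60 > Firm Z $5.
Firm E has the top bid and wins; the price is the second-highest bid, $105.
Firm E's payoff = $115 − $105 = $10. All other bidders lose, so their payoff is 0.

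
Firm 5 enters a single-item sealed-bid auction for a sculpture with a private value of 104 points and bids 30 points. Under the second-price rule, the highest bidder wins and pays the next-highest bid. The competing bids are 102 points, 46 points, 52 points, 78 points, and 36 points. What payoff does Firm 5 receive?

Highest competing bid: 102 points.
Firm 5's bid 30 points is not the highest, so Firm 5 loses, pays nothing, and earns zero payoff.

0 points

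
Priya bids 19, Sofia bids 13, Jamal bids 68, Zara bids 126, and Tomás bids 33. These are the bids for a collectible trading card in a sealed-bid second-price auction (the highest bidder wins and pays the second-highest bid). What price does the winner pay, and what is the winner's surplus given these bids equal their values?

The winner pays 68 for a surplus of 58.

Bids in descending order: Zara 126 > Jamal 68 > Tomás 33 > Priya 19 > Sofia 13.
Zara is the highest bidder, so Zara wins.
Under the second-price rule, the price is the second-highest bid: 68.
Surplus = 126 − 68 = 58.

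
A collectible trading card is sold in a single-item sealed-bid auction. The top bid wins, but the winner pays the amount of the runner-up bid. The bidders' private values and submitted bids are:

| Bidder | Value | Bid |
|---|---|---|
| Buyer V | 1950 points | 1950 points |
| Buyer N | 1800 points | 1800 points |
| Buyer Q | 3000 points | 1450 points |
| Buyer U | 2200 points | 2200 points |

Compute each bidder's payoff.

Buyer V 0 points, Buyer N 0 points, Buyer Q 0 points, Buyer U 250 points.

Ranking the bids: Buyer U 2200 points, then Buyer V 1950 points, then Buyer N 1800 points, then Buyer Q 1450 points.
Buyer U has the top bid and wins; the price is the second-highest bid, 1950 points.
Buyer U's payoff = 2200 points − 1950 points = 250 points. All other bidders lose, so their payoff is 0.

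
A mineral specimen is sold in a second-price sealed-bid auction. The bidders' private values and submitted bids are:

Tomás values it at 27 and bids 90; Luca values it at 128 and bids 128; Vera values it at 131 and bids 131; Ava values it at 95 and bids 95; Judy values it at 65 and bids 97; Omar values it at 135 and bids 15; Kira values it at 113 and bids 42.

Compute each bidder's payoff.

Ranking the bids: Vera 131 > Luca 128 > Judy 97 > Ava 95 > Tomás 90 > Kira 42 > Omar 15.
Vera has the top bid and wins; the price is the second-highest bid, 128.
Vera's payoff = 131 − 128 = 3. All other bidders lose, so their payoff is 0.

Payoffs: Tomás 0, Luca 0, Vera 3, Ava 0, Judy 0, Omar 0, Kira 0.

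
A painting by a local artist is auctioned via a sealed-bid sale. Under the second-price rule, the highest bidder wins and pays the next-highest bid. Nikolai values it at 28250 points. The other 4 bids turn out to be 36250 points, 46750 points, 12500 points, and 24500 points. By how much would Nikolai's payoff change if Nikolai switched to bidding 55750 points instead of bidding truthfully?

Change in payoff: -18500 points.

The highest competing bid is 46750 points.
Bidding truthfully at 28250 points: the top bid is 46750 points (a rival), so Nikolai loses. Payoff = 0 points.
Bidding 55750 points: Nikolai has the top bid, wins, and pays the second-highest bid 46750 points. Payoff = 28250 points − 46750 points = -18500 points.
Change = -18500 points − 0 points = -18500 points.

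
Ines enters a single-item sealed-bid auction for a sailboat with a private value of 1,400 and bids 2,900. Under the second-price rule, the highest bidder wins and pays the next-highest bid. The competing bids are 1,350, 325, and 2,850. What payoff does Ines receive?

Payoff = -1,450.

Highest competing bid: 2,850.
Ines's bid 2,900 is the highest overall, so Ines wins and pays the second-highest bid, 2,850.
Payoff = value − price = 1,400 − 2,850 = -1,450.
Overbidding won the item at a price above value — truthful bidding would have avoided this loss.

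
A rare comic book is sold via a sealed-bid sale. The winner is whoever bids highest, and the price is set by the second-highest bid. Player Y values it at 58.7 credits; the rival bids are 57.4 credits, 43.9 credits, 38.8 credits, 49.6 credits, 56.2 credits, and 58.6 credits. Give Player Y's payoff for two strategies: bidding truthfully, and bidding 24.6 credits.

The highest competing bid is 58.6 credits.
Bidding truthfully at 58.7 credits: Player Y has the top bid, wins, and pays the second-highest bid 58.6 credits. Payoff = 58.7 credits − 58.6 credits = 0.1 credits.
Bidding 24.6 credits: the top bid is 58.6 credits (a rival), so Player Y loses. Payoff = 0.0 credits.
Deviating from a truthful bid can only lose payoff in a second-price auction — never gain.

(a) 0.1 credits  (b) 0.0 credits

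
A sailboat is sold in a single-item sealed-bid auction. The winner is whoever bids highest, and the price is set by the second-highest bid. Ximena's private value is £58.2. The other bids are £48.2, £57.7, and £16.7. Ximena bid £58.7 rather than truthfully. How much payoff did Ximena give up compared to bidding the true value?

The highest competing bid is £57.7.
Bidding truthfully at £58.2: Ximena has the top bid, wins, and pays the second-highest bid £57.7. Payoff = £58.2 − £57.7 = £0.5.
Bidding £58.7: Ximena has the top bid, wins, and pays the second-highest bid £57.7. Payoff = £58.2 − £57.7 = £0.5.
Regret = truthful payoff − actual payoff = £0.5 − £0.5 = £0.0.

Regret: £0.0.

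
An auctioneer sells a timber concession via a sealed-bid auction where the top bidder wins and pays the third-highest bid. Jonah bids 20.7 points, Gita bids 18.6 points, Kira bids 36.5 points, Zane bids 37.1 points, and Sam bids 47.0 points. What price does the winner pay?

The winner pays 36.5 points.

Sorted high to low: Sam 47.0 points, then Zane 37.1 points, then Kira 36.5 points, then Jonah 20.7 points, then Gita 18.6 points.
Sam is the highest bidder, so Sam wins.
Under the third-price rule, the price is the third-highest bid: 36.5 points.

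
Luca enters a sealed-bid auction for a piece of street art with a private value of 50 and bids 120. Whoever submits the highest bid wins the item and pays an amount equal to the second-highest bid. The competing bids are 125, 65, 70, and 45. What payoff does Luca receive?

Payoff = 0.

Highest competing bid: 125.
Luca's bid 120 is not the highest, so Luca loses, pays nothing, and earns zero payoff.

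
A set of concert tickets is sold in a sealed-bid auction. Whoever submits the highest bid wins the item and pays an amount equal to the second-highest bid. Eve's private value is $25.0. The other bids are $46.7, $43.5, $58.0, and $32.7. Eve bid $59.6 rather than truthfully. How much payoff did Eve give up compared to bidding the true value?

$33.0

The highest competing bid is $58.0.
Bidding truthfully at $25.0: the top bid is $58.0 (a rival), so Eve loses. Payoff = $0.0.
Bidding $59.6: Eve has the top bid, wins, and pays the second-highest bid $58.0. Payoff = $25.0 − $58.0 = -$33.0.
Regret = truthful payoff − actual payoff = $0.0 − -$33.0 = $33.0.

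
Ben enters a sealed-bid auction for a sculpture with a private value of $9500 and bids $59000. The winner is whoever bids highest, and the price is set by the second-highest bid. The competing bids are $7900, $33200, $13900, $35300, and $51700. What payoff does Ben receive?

Highest competing bid: $51700.
Ben's bid $59000 is the highest overall, so Ben wins and pays the second-highest bid, $51700.
Payoff = value − price = $9500 − $51700 = -$42200.
Overbidding won the item at a price above value — truthful bidding would have avoided this loss.

-$42200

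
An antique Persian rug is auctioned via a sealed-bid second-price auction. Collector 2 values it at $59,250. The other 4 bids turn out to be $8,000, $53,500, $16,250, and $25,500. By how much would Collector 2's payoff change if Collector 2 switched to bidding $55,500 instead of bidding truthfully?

$0

The highest competing bid is $53,500.
Bidding truthfully at $59,250: Collector 2 has the top bid, wins, and pays the second-highest bid $53,500. Payoff = $59,250 − $53,500 = $5,750.
Bidding $55,500: Collector 2 has the top bid, wins, and pays the second-highest bid $53,500. Payoff = $59,250 − $53,500 = $5,750.
Change = $5,750 − $5,750 = $0.
The bid only affects whether you win, not the price — here both bids land on the same side of the top rival bid, so the deviation is payoff-neutral.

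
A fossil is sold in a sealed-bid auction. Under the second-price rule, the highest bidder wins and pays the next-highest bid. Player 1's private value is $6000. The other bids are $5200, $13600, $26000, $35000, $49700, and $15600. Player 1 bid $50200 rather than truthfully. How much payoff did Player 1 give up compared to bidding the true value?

Regret: $43700.

The highest competing bid is $49700.
Bidding truthfully at $6000: the top bid is $49700 (a rival), so Player 1 loses. Payoff = $0.
Bidding $50200: Player 1 has the top bid, wins, and pays the second-highest bid $49700. Payoff = $6000 − $49700 = -$43700.
Regret = truthful payoff − actual payoff = $0 − -$43700 = $43700.
This is the dominant-strategy logic: truthful bidding weakly beats any alternative.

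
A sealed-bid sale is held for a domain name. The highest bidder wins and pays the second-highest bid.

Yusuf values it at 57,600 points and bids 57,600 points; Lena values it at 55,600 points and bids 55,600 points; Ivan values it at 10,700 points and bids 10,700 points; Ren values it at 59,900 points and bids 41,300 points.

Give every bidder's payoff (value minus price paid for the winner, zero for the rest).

Ordered from highest: Yusuf 57,600 points > Lena 55,600 points > Ren 41,300 points > Ivan 10,700 points.
Yusuf has the top bid and wins; the price is the second-highest bid, 55,600 points.
Yusuf's payoff = 57,600 points − 55,600 points = 2,000 points. All other bidders lose, so their payoff is 0.

Yusuf 2,000 points, Lena 0 points, Ivan 0 points, Ren 0 points.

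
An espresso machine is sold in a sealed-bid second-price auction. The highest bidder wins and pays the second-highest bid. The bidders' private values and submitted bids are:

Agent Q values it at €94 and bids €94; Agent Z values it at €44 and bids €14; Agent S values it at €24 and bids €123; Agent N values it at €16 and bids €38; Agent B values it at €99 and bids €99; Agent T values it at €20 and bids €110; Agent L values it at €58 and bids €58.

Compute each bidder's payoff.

Agent Q €0, Agent Z €0, Agent S -€86, Agent N €0, Agent B €0, Agent T €0, Agent L €0.

Ranking the bids: Agent S €123, then Agent T €110, then Agent B €99, then Agent Q €94, then Agent L €58, then Agent N €38, then Agent Z €14.
Agent S has the top bid and wins; the price is the second-highest bid, €110.
Agent S's payoff = €24 − €110 = -€86. All other bidders lose, so their payoff is 0.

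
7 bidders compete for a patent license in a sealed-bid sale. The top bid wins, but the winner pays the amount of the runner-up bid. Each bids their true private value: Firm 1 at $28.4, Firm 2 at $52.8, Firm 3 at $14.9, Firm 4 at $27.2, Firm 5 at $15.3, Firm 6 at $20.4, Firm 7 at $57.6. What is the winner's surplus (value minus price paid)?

Winner's surplus: $4.8.

Ranking the bids: Firm 7 $57.6, then Firm 2 $52.8, then Firm 1 $28.4, then Firm 4 $27.2, then Firm 6 $20.4, then Firm 5 $15.3, then Firm 3 $14.9.
Firm 7 wins with the top bid and pays the second-highest, $52.8.
Surplus = $57.6 − $52.8 = $4.8.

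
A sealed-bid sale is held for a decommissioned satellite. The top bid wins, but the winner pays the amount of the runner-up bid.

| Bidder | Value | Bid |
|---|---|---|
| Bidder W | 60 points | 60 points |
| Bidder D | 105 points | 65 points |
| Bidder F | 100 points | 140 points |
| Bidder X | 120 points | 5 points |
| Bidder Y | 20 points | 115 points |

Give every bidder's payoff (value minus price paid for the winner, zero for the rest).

Ranking the bids: Bidder F 140 points; Bidder Y 115 points; Bidder D 65 points; Bidder W 60 points; Bidder X 5 points.
Bidder F has the top bid and wins; the price is the second-highest bid, 115 points.
Bidder F's payoff = 100 points − 115 points = -15 points. All other bidders lose, so their payoff is 0.

Payoffs: Bidder W 0 points, Bidder D 0 points, Bidder F -15 points, Bidder X 0 points, Bidder Y 0 points.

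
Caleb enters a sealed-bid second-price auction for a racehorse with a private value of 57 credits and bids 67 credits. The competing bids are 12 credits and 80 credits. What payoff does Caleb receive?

Caleb's payoff: 0 credits.

Highest competing bid: 80 credits.
Caleb's bid 67 credits is not the highest, so Caleb loses, pays nothing, and earns zero payoff.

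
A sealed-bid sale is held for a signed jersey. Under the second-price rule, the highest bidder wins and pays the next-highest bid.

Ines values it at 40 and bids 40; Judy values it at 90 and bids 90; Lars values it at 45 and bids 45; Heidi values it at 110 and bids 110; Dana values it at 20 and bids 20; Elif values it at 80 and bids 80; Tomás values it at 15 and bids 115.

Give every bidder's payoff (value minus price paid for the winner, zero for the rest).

Sorted high to low: Tomás 115, then Heidi 110, then Judy 90, then Elif 80, then Lars 45, then Ines 40, then Dana 20.
Tomás has the top bid and wins; the price is the second-highest bid, 110.
Tomás's payoff = 15 − 110 = -95. All other bidders lose, so their payoff is 0.

Payoffs: Ines 0, Judy 0, Lars 0, Heidi 0, Dana 0, Elif 0, Tomás -95.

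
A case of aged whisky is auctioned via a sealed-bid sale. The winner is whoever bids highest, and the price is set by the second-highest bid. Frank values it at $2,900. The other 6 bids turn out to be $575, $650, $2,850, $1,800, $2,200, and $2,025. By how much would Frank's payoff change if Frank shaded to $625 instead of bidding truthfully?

The highest competing bid is $2,850.
Bidding truthfully at $2,900: Frank has the top bid, wins, and pays the second-highest bid $2,850. Payoff = $2,900 − $2,850 = $50.
Bidding $625: the top bid is $2,850 (a rival), so Frank loses. Payoff = $0.
Change = $0 − $50 = -$50.

Payoff change: -$50.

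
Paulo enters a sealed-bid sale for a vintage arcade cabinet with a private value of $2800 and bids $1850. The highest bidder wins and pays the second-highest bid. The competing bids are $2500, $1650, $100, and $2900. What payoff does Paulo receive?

Payoff = $0.

Highest competing bid: $2900.
Paulo's bid $1850 is not the highest, so Paulo loses, pays nothing, and earns zero payoff.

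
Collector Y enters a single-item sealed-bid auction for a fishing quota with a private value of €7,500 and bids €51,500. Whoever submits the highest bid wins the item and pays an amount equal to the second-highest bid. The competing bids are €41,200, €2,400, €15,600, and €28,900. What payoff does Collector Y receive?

Highest competing bid: €41,200.
Collector Y's bid €51,500 is the highest overall, so Collector Y wins and pays the second-highest bid, €41,200.
Payoff = value − price = €7,500 − €41,200 = -€33,700.
Overbidding won the item at a price above value — truthful bidding would have avoided this loss.

Collector Y's payoff: -€33,700.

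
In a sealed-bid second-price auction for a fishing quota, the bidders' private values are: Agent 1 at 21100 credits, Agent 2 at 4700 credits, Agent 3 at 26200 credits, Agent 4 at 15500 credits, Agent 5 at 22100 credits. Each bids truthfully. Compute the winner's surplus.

Ranking the bids: Agent 3 26200 credits; Agent 5 22100 credits; Agent 1 21100 credits; Agent 4 15500 credits; Agent 2 4700 credits.
Agent 3 wins with the top bid and pays the second-highest, 22100 credits.
Surplus = 26200 credits − 22100 credits = 4100 credits.

4100 credits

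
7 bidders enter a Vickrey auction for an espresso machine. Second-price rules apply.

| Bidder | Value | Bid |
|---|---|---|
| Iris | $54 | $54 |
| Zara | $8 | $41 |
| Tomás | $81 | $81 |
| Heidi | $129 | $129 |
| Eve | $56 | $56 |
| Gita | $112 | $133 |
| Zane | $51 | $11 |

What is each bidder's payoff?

Payoffs: Iris $0, Zara $0, Tomás $0, Heidi $0, Eve $0, Gita -$17, Zane $0.

Ordered from highest: Gita $133 > Heidi $129 > Tomás $81 > Eve $56 > Iris $54 > Zara $41 > Zane $11.
Gita has the top bid and wins; the price is the second-highest bid, $129.
Gita's payoff = $112 − $129 = -$17. All other bidders lose, so their payoff is 0.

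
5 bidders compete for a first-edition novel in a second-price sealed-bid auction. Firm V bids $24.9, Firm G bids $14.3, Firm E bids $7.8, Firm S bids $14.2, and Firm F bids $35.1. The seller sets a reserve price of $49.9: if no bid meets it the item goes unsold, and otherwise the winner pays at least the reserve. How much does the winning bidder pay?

unsold

Ordered from highest: Firm F $35.1, then Firm V $24.9, then Firm G $14.3, then Firm S $14.2, then Firm E $7.8.
The top bid $35.1 is below the reserve $49.9, so the item goes unsold and nothing is paid.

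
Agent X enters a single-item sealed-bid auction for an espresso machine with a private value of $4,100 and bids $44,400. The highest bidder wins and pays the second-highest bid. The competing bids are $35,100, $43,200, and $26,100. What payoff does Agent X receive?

-$39,100

Highest competing bid: $43,200.
Agent X's bid $44,400 is the highest overall, so Agent X wins and pays the second-highest bid, $43,200.
Payoff = value − price = $4,100 − $43,200 = -$39,100.
Overbidding won the item at a price above value — truthful bidding would have avoided this loss.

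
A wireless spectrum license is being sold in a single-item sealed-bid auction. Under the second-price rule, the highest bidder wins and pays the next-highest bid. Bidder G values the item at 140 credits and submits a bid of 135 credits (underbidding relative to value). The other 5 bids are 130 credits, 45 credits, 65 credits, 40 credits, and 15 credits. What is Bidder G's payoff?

Bidder G's payoff: 10 credits.

Highest competing bid: 130 credits.
Bidder G's bid 135 credits is the highest overall, so Bidder G wins and pays the second-highest bid, 130 credits.
Payoff = value − price = 140 credits − 130 credits = 10 credits.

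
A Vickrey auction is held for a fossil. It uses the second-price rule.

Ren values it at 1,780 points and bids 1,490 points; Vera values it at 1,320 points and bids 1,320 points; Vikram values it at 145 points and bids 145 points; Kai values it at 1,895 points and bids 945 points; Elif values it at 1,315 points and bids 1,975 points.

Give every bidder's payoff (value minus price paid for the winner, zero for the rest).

Ren 0 points, Vera 0 points, Vikram 0 points, Kai 0 points, Elif -175 points.

Bids in descending order: Elif 1,975 points, then Ren 1,490 points, then Vera 1,320 points, then Kai 945 points, then Vikram 145 points.
Elif has the top bid and wins; the price is the second-highest bid, 1,490 points.
Elif's payoff = 1,315 points − 1,490 points = -175 points. All other bidders lose, so their payoff is 0.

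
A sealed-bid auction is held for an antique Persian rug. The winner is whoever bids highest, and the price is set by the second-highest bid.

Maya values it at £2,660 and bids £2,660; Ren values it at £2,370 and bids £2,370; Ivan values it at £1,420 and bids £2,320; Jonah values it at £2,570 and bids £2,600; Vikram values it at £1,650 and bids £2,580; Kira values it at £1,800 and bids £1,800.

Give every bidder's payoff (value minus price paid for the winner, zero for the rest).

Ordered from highest: Maya £2,660 > Jonah £2,600 > Vikram £2,580 > Ren £2,370 > Ivan £2,320 > Kira £1,800.
Maya has the top bid and wins; the price is the second-highest bid, £2,600.
Maya's payoff = £2,660 − £2,600 = £60. All other bidders lose, so their payoff is 0.

Maya £60, Ren £0, Ivan £0, Jonah £0, Vikram £0, Kira £0.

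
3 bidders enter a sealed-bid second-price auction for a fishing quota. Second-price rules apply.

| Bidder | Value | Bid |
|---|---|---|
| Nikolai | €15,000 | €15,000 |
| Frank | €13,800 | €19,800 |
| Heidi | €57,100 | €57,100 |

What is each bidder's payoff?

Ordered from highest: Heidi €57,100; Frank €19,800; Nikolai €15,000.
Heidi has the top bid and wins; the price is the second-highest bid, €19,800.
Heidi's payoff = €57,100 − €19,800 = €37,300. All other bidders lose, so their payoff is 0.

Payoffs: Nikolai €0, Frank €0, Heidi €37,300.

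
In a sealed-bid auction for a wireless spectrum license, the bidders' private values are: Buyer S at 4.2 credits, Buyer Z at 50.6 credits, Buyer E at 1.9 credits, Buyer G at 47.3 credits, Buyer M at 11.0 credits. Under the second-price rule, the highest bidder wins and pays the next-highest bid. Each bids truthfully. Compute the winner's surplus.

3.3 credits

Bids in descending order: Buyer Z 50.6 credits, then Buyer G 47.3 credits, then Buyer M 11.0 credits, then Buyer S 4.2 credits, then Buyer E 1.9 credits.
Buyer Z wins with the top bid and pays the second-highest, 47.3 credits.
Surplus = 50.6 credits − 47.3 credits = 3.3 credits.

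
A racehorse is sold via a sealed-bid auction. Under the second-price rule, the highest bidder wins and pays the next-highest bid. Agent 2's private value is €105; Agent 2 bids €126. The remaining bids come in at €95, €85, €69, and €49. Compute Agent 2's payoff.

€10

Highest competing bid: €95.
Agent 2's bid €126 is the highest overall, so Agent 2 wins and pays the second-highest bid, €95.
Payoff = value − price = €105 − €95 = €10.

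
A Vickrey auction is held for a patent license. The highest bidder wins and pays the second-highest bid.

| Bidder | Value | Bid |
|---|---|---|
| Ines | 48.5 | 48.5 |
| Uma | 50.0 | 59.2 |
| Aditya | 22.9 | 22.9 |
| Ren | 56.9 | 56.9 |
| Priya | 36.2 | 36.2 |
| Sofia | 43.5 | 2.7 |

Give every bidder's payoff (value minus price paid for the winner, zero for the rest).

Ines 0.0, Uma -6.9, Aditya 0.0, Ren 0.0, Priya 0.0, Sofia 0.0.

Sorted high to low: Uma 59.2 > Ren 56.9 > Ines 48.5 > Priya 36.2 > Aditya 22.9 > Sofia 2.7.
Uma has the top bid and wins; the price is the second-highest bid, 56.9.
Uma's payoff = 50.0 − 56.9 = -6.9. All other bidders lose, so their payoff is 0.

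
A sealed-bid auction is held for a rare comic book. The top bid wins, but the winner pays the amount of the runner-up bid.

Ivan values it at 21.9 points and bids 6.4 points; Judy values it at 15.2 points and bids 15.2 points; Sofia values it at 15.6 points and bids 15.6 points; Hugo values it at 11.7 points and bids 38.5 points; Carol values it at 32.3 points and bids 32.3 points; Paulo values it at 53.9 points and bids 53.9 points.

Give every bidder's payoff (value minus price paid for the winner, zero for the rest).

Ordered from highest: Paulo 53.9 points; Hugo 38.5 points; Carol 32.3 points; Sofia 15.6 points; Judy 15.2 points; Ivan 6.4 points.
Paulo has the top bid and wins; the price is the second-highest bid, 38.5 points.
Paulo's payoff = 53.9 points − 38.5 points = 15.4 points. All other bidders lose, so their payoff is 0.

Payoffs: Ivan 0.0 points, Judy 0.0 points, Sofia 0.0 points, Hugo 0.0 points, Carol 0.0 points, Paulo 15.4 points.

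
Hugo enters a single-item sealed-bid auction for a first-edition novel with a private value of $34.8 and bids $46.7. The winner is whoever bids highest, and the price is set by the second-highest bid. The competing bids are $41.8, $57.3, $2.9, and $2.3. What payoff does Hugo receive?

Highest competing bid: $57.3.
Hugo's bid $46.7 is not the highest, so Hugo loses, pays nothing, and earns zero payoff.

Hugo's payoff: $0.0.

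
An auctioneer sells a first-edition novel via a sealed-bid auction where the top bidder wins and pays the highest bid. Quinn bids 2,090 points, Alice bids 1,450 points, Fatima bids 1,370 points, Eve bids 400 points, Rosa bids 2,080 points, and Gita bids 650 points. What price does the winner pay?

The winner pays 2,090 points.

Ranking the bids: Quinn 2,090 points, then Rosa 2,080 points, then Alice 1,450 points, then Fatima 1,370 points, then Gita 650 points, then Eve 400 points.
Quinn is the highest bidder, so Quinn wins.
Under the first-price rule, the price is the highest bid: 2,090 points.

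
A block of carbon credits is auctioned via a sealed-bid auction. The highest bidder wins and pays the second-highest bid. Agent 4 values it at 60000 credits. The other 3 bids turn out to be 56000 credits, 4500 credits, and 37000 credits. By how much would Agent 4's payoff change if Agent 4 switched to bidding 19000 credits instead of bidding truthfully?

Payoff change: -4000 credits.

The highest competing bid is 56000 credits.
Bidding truthfully at 60000 credits: Agent 4 has the top bid, wins, and pays the second-highest bid 56000 credits. Payoff = 60000 credits − 56000 credits = 4000 credits.
Bidding 19000 credits: the top bid is 56000 credits (a rival), so Agent 4 loses. Payoff = 0 credits.
Change = 0 credits − 4000 credits = -4000 credits.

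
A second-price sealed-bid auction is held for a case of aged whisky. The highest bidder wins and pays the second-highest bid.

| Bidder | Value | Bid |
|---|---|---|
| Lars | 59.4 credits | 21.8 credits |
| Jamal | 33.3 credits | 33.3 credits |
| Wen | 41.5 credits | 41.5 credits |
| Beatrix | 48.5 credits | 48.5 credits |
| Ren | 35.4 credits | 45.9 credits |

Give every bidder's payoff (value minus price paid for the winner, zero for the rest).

Ordered from highest: Beatrix 48.5 credits; Ren 45.9 credits; Wen 41.5 credits; Jamal 33.3 credits; Lars 21.8 credits.
Beatrix has the top bid and wins; the price is the second-highest bid, 45.9 credits.
Beatrix's payoff = 48.5 credits − 45.9 credits = 2.6 credits. All other bidders lose, so their payoff is 0.

Payoffs: Lars 0.0 credits, Jamal 0.0 credits, Wen 0.0 credits, Beatrix 2.6 credits, Ren 0.0 credits.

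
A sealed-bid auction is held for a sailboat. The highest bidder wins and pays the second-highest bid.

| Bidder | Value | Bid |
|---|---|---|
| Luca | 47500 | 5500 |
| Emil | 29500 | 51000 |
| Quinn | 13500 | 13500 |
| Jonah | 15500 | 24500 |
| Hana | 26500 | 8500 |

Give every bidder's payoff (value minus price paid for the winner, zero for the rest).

Ranking the bids: Emil 51000, then Jonah 24500, then Quinn 13500, then Hana 8500, then Luca 5500.
Emil has the top bid and wins; the price is the second-highest bid, 24500.
Emil's payoff = 29500 − 24500 = 5000. All other bidders lose, so their payoff is 0.

Payoffs: Luca 0, Emil 5000, Quinn 0, Jonah 0, Hana 0.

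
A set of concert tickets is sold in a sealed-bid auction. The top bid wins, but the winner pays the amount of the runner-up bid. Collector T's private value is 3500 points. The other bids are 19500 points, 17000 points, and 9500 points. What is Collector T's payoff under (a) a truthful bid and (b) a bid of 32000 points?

The highest competing bid is 19500 points.
Bidding truthfully at 3500 points: the top bid is 19500 points (a rival), so Collector T loses. Payoff = 0 points.
Bidding 32000 points: Collector T has the top bid, wins, and pays the second-highest bid 19500 points. Payoff = 3500 points − 19500 points = -16000 points.

(a) 0 points  (b) -16000 points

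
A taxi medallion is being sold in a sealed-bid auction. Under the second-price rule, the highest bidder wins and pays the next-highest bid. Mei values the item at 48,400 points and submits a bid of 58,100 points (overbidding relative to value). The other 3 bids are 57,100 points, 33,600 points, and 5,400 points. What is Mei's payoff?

Highest competing bid: 57,100 points.
Mei's bid 58,100 points is the highest overall, so Mei wins and pays the second-highest bid, 57,100 points.
Payoff = value − price = 48,400 points − 57,100 points = -8,700 points.
Overbidding won the item at a price above value — truthful bidding would have avoided this loss.

Mei's payoff: -8,700 points.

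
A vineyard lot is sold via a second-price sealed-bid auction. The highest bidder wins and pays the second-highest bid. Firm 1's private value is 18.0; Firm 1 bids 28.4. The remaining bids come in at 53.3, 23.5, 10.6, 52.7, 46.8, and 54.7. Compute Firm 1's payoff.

Highest competing bid: 54.7.
Firm 1's bid 28.4 is not the highest, so Firm 1 loses, pays nothing, and earns zero payoff.

0.0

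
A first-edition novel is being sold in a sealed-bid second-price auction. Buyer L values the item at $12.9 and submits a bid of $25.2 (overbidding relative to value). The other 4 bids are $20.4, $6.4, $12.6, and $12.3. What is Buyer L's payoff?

Highest competing bid: $20.4.
Buyer L's bid $25.2 is the highest overall, so Buyer L wins and pays the second-highest bid, $20.4.
Payoff = value − price = $12.9 − $20.4 = -$7.5.

Buyer L's payoff: -$7.5.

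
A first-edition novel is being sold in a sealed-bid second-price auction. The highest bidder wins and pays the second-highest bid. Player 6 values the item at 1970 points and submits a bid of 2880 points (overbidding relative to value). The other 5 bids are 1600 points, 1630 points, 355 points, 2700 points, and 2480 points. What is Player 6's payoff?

Payoff = -730 points.

Highest competing bid: 2700 points.
Player 6's bid 2880 points is the highest overall, so Player 6 wins and pays the second-highest bid, 2700 points.
Payoff = value − price = 1970 points − 2700 points = -730 points.
Overbidding won the item at a price above value — truthful bidding would have avoided this loss.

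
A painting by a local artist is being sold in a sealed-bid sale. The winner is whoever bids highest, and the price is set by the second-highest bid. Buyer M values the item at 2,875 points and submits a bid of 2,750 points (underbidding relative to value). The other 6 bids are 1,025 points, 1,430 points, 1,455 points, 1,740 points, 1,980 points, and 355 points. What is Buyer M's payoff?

Highest competing bid: 1,980 points.
Buyer M's bid 2,750 points is the highest overall, so Buyer M wins and pays the second-highest bid, 1,980 points.
Payoff = value − price = 2,875 points − 1,980 points = 895 points.

Buyer M's payoff: 895 points.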